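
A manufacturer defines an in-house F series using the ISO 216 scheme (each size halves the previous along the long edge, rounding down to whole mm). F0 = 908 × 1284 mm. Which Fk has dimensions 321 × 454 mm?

F3

F0: 908 × 1284 mm
F1: 642 × 908 mm
F2: 454 × 642 mm
F3: 321 × 454 mm
F4: 227 × 321 mm
→ matches F3.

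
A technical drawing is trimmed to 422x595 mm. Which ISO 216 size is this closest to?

Aspect ratio 595/422 ≈ 1.410 — close to the ISO √2 ≈ 1.414.
In the A-series (A0 area = 1 m²): A2 = 420 × 594 mm.
Off by 3 mm total — nearest standard size.

A2 (420 × 594 mm)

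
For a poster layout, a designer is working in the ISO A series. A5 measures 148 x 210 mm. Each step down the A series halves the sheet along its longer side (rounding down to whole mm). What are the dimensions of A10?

A6: ⌊210/2⌋ × 148 = 105 × 148 mm
A7: ⌊148/2⌋ × 105 = 74 × 105 mm
A8: ⌊105/2⌋ × 74 = 52 × 74 mm
A9: ⌊74/2⌋ × 52 = 37 × 52 mm
A10: ⌊52/2⌋ × 37 = 26 × 37 mm

26 × 37 mm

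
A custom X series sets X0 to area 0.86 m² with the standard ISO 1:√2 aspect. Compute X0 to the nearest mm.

780 × 1103 mm

Let the short side be w mm. Then w · w√2 = 0.86 m² = 860,000 mm².
w² = 860,000/√2, so w ≈ 779.8 mm; long side = w√2 ≈ 1102.8 mm.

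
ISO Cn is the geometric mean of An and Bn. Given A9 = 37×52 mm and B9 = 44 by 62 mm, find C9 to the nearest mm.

Short side: √(37 · 44) = √1628 ≈ 40.3 → 40 mm
Long side: √(52 · 62) = √3224 ≈ 56.8 → 57 mm

40 × 57 mm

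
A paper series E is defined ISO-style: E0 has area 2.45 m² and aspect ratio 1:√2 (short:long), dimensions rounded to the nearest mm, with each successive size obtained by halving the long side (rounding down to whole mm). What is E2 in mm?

Let E0's short side be w mm. w · w√2 = 2.45 m² = 2,450,000 mm², so w ≈ 1316.2 mm and w√2 ≈ 1861.4 mm → E0 = 1316 × 1861 mm.
E1: ⌊1861/2⌋ × 1316 = 930 × 1316 mm
E2: ⌊1316/2⌋ × 930 = 658 × 930 mm

658 × 930 mm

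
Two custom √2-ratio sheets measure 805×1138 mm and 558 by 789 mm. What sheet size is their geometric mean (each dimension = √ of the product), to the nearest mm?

Short side: √(805 · 558) = √449190 ≈ 670.2 → 670 mm
Long side: √(1138 · 789) = √897882 ≈ 947.6 → 948 mm

670 × 948 mm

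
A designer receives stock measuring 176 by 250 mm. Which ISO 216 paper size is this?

Aspect ratio 250/176 ≈ 1.420 — close to the ISO √2 ≈ 1.414.
In the B-series (B0 = 1000 × 1414 mm): B5 = 176 × 250 mm.

B5 (176 × 250 mm)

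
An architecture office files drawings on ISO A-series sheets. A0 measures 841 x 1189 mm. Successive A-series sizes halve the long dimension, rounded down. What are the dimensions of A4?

A1: ⌊1189/2⌋ × 841 = 594 × 841 mm
A2: ⌊841/2⌋ × 594 = 420 × 594 mm
A3: ⌊594/2⌋ × 420 = 297 × 420 mm
A4: ⌊420/2⌋ × 297 = 210 × 297 mm

210 × 297 mm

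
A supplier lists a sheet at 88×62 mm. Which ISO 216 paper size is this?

Aspect ratio 88/62 ≈ 1.419 — close to the ISO √2 ≈ 1.414.
In the B-series (B0 = 1000 × 1414 mm): B8 = 62 × 88 mm.

B8 (62 × 88 mm)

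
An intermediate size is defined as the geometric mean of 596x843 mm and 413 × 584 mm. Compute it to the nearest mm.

496 × 702 mm

Short side: √(596 · 413) = √246148 ≈ 496.1 → 496 mm
Long side: √(843 · 584) = √492312 ≈ 701.6 → 702 mm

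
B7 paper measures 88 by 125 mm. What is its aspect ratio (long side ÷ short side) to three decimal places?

125 / 88 = 1.420
ISO 216 targets √2 ≈ 1.414; the +0.006 deviation is from mm rounding.

1.420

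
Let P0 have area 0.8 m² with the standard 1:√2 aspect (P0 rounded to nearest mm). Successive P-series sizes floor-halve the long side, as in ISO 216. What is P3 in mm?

Let P0's short side be w mm. w · w√2 = 0.8 m² = 800,000 mm², so w ≈ 752.1 mm and w√2 ≈ 1063.7 mm → P0 = 752 × 1064 mm.
P1: ⌊1064/2⌋ × 752 = 532 × 752 mm
P2: ⌊752/2⌋ × 532 = 376 × 532 mm
P3: ⌊532/2⌋ × 376 = 266 × 376 mm

266 × 376 mm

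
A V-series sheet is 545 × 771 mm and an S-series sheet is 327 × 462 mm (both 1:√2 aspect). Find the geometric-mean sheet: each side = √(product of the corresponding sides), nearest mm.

422 × 597 mm

Short side: √(545 · 327) = √178215 ≈ 422.2 → 422 mm
Long side: √(771 · 462) = √356202 ≈ 596.8 → 597 mm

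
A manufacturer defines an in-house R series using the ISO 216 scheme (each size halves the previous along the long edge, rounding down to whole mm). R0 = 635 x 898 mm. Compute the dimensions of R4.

158 × 224 mm

R1: ⌊898/2⌋ × 635 = 449 × 635 mm
R2: ⌊635/2⌋ × 449 = 317 × 449 mm
R3: ⌊449/2⌋ × 317 = 224 × 317 mm
R4: ⌊317/2⌋ × 224 = 158 × 224 mm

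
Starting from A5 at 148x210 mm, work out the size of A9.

37 × 52 mm

A6: ⌊210/2⌋ × 148 = 105 × 148 mm
A7: ⌊148/2⌋ × 105 = 74 × 105 mm
A8: ⌊105/2⌋ × 74 = 52 × 74 mm
A9: ⌊74/2⌋ × 52 = 37 × 52 mm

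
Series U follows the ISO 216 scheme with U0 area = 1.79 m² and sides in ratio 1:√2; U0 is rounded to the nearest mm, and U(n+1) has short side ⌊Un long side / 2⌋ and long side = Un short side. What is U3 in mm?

Let U0's short side be w mm. w · w√2 = 1.79 m² = 1,790,000 mm², so w ≈ 1125.0 mm and w√2 ≈ 1591.1 mm → U0 = 1125 × 1591 mm.
U1: ⌊1591/2⌋ × 1125 = 795 × 1125 mm
U2: ⌊1125/2⌋ × 795 = 562 × 795 mm
U3: ⌊795/2⌋ × 562 = 397 × 562 mm

397 × 562 mm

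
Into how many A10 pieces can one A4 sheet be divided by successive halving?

A4 = 210 × 297 mm; A10 = 26 × 37 mm.
Each halving step doubles the count; 6 steps from A4 to A10.
2^6 = 64.

64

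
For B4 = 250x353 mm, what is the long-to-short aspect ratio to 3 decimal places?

353 / 250 = 1.412
ISO 216 targets √2 ≈ 1.414; the -0.002 deviation is from mm rounding.

1.412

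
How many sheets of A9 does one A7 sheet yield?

A7 = 74 × 105 mm; A9 = 37 × 52 mm.
Each halving step doubles the count; 2 steps from A7 to A9.
2^2 = 4.

4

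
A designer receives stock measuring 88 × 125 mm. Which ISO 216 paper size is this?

B7 (88 × 125 mm)

Aspect ratio 125/88 ≈ 1.420 — close to the ISO √2 ≈ 1.414.
In the B-series (B0 = 1000 × 1414 mm): B7 = 88 × 125 mm.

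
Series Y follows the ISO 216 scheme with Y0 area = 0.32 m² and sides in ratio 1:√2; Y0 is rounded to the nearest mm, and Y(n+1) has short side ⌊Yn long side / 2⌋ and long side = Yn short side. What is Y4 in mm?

119 × 168 mm

Let Y0's short side be w mm. w · w√2 = 0.32 m² = 320,000 mm², so w ≈ 475.7 mm and w√2 ≈ 672.7 mm → Y0 = 476 × 673 mm.
Y1: ⌊673/2⌋ × 476 = 336 × 476 mm
Y2: ⌊476/2⌋ × 336 = 238 × 336 mm
Y3: ⌊336/2⌋ × 238 = 168 × 238 mm
Y4: ⌊238/2⌋ × 168 = 119 × 168 mm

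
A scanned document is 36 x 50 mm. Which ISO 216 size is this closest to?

A9 (37 × 52 mm)

Aspect ratio 50/36 ≈ 1.389 (ISO target is √2 ≈ 1.414).
In the A-series (A0 area = 1 m²): A9 = 37 × 52 mm.
Off by 3 mm total — nearest standard size.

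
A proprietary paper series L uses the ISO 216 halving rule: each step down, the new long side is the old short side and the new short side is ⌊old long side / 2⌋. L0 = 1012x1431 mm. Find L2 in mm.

L1: ⌊1431/2⌋ × 1012 = 715 × 1012 mm
L2: ⌊1012/2⌋ × 715 = 506 × 715 mm

506 × 715 mm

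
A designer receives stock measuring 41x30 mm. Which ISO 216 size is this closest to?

Aspect ratio 41/30 ≈ 1.367 (ISO target is √2 ≈ 1.414).
In the C-series (envelope sizes, between A and B): C10 = 28 × 40 mm.
Off by 3 mm total — nearest standard size.

C10 (28 × 40 mm)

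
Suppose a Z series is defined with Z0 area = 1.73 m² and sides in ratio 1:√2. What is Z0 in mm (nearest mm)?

Let the short side be w mm. Then w · w√2 = 1.73 m² = 1,730,000 mm².
w² = 1,730,000/√2, so w ≈ 1106.0 mm; long side = w√2 ≈ 1564.2 mm.

1106 × 1564 mm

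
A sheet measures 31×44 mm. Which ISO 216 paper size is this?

B10 (31 × 44 mm)

Aspect ratio 44/31 ≈ 1.419 — close to the ISO √2 ≈ 1.414.
In the B-series (B0 = 1000 × 1414 mm): B10 = 31 × 44 mm.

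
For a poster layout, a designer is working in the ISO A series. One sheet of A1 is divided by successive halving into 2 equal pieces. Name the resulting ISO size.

A2

2 = 2^1, so 1 halving step.
A1 → A2 → … → A2 after 1 step.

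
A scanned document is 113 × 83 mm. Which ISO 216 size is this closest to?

Aspect ratio 113/83 ≈ 1.361 (ISO target is √2 ≈ 1.414).
In the C-series (envelope sizes, between A and B): C7 = 81 × 114 mm.
Off by 3 mm total — nearest standard size.

C7 (81 × 114 mm)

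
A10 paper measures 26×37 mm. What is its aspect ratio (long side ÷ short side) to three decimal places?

1.423

37 / 26 = 1.423
ISO 216 targets √2 ≈ 1.414; the +0.009 deviation is from mm rounding.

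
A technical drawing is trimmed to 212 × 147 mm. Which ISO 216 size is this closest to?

A5 (148 × 210 mm)

Aspect ratio 212/147 ≈ 1.442 (ISO target is √2 ≈ 1.414).
In the A-series (A0 area = 1 m²): A5 = 148 × 210 mm.
Off by 3 mm total — nearest standard size.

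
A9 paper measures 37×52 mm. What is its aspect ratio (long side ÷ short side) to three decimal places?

1.405

52 / 37 = 1.405
ISO 216 targets √2 ≈ 1.414; the -0.009 deviation is from mm rounding.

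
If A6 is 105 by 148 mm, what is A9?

A7: ⌊148/2⌋ × 105 = 74 × 105 mm
A8: ⌊105/2⌋ × 74 = 52 × 74 mm
A9: ⌊74/2⌋ × 52 = 37 × 52 mm

37 × 52 mm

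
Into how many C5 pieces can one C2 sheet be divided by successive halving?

8

Each ISO step halves the sheet: 1 × C2 → 2 × C3 → 4 × C4 → 8 × C5
From C2 to C5 is 3 halving steps: 2^3 = 8.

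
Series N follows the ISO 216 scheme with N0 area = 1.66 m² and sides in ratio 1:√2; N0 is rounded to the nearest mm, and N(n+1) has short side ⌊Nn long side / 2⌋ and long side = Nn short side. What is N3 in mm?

Let N0's short side be w mm. w · w√2 = 1.66 m² = 1,660,000 mm², so w ≈ 1083.4 mm and w√2 ≈ 1532.2 mm → N0 = 1083 × 1532 mm.
N1: ⌊1532/2⌋ × 1083 = 766 × 1083 mm
N2: ⌊1083/2⌋ × 766 = 541 × 766 mm
N3: ⌊766/2⌋ × 541 = 383 × 541 mm

383 × 541 mm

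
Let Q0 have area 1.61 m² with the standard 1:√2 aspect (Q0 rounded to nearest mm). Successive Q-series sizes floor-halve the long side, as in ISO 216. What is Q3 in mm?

377 × 533 mm

Let Q0's short side be w mm. w · w√2 = 1.61 m² = 1,610,000 mm², so w ≈ 1067.0 mm and w√2 ≈ 1508.9 mm → Q0 = 1067 × 1509 mm.
Q1: ⌊1509/2⌋ × 1067 = 754 × 1067 mm
Q2: ⌊1067/2⌋ × 754 = 533 × 754 mm
Q3: ⌊754/2⌋ × 533 = 377 × 533 mm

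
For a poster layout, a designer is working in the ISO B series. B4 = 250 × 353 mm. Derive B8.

B5: ⌊353/2⌋ × 250 = 176 × 250 mm
B6: ⌊250/2⌋ × 176 = 125 × 176 mm
B7: ⌊176/2⌋ × 125 = 88 × 125 mm
B8: ⌊125/2⌋ × 88 = 62 × 88 mm

62 × 88 mm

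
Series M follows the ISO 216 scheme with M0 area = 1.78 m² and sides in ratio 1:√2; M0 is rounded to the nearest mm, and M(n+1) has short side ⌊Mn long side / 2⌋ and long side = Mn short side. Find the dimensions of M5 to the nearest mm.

Let M0's short side be w mm. w · w√2 = 1.78 m² = 1,780,000 mm², so w ≈ 1121.9 mm and w√2 ≈ 1586.6 mm → M0 = 1122 × 1587 mm.
M1: ⌊1587/2⌋ × 1122 = 793 × 1122 mm
M2: ⌊1122/2⌋ × 793 = 561 × 793 mm
M3: ⌊793/2⌋ × 561 = 396 × 561 mm
M4: ⌊561/2⌋ × 396 = 280 × 396 mm
M5: ⌊396/2⌋ × 280 = 198 × 280 mm

198 × 280 mm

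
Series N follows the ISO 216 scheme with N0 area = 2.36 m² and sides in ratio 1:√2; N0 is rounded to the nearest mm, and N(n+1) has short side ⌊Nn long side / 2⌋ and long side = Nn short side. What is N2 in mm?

646 × 913 mm

Let N0's short side be w mm. w · w√2 = 2.36 m² = 2,360,000 mm², so w ≈ 1291.8 mm and w√2 ≈ 1826.9 mm → N0 = 1292 × 1827 mm.
N1: ⌊1827/2⌋ × 1292 = 913 × 1292 mm
N2: ⌊1292/2⌋ × 913 = 646 × 913 mm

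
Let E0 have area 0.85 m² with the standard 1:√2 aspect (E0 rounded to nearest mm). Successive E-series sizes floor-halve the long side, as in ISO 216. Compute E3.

Let E0's short side be w mm. w · w√2 = 0.85 m² = 850,000 mm², so w ≈ 775.3 mm and w√2 ≈ 1096.4 mm → E0 = 775 × 1096 mm.
E1: ⌊1096/2⌋ × 775 = 548 × 775 mm
E2: ⌊775/2⌋ × 548 = 387 × 548 mm
E3: ⌊548/2⌋ × 387 = 274 × 387 mm

274 × 387 mm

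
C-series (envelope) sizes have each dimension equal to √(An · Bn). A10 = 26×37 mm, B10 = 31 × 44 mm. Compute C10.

28 × 40 mm

Short side: √(26 · 31) = √806 ≈ 28.4 → 28 mm
Long side: √(37 · 44) = √1628 ≈ 40.3 → 40 mm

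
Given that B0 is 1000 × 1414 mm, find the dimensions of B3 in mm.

B1: ⌊1414/2⌋ × 1000 = 707 × 1000 mm
B2: ⌊1000/2⌋ × 707 = 500 × 707 mm
B3: ⌊707/2⌋ × 500 = 353 × 500 mm

353 × 500 mm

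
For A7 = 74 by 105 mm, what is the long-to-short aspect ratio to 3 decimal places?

1.419

105 / 74 = 1.419
ISO 216 targets √2 ≈ 1.414; the +0.005 deviation is from mm rounding.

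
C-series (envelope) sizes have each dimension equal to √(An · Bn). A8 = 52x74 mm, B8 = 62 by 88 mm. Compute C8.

57 × 81 mm

Short side: √(52 · 62) = √3224 ≈ 56.8 → 57 mm
Long side: √(74 · 88) = √6512 ≈ 80.7 → 81 mm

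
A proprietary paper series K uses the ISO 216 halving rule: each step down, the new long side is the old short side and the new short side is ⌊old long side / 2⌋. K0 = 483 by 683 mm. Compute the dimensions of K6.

K1: ⌊683/2⌋ × 483 = 341 × 483 mm
K2: ⌊483/2⌋ × 341 = 241 × 341 mm
K3: ⌊341/2⌋ × 241 = 170 × 241 mm
K4: ⌊241/2⌋ × 170 = 120 × 170 mm
K5: ⌊170/2⌋ × 120 = 85 × 120 mm
K6: ⌊120/2⌋ × 85 = 60 × 85 mm

60 × 85 mm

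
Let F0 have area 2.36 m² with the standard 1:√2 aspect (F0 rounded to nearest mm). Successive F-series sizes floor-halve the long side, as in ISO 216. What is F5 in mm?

228 × 323 mm

Let F0's short side be w mm. w · w√2 = 2.36 m² = 2,360,000 mm², so w ≈ 1291.8 mm and w√2 ≈ 1826.9 mm → F0 = 1292 × 1827 mm.
F1: ⌊1827/2⌋ × 1292 = 913 × 1292 mm
F2: ⌊1292/2⌋ × 913 = 646 × 913 mm
F3: ⌊913/2⌋ × 646 = 456 × 646 mm
F4: ⌊646/2⌋ × 456 = 323 × 456 mm
F5: ⌊456/2⌋ × 323 = 228 × 323 mm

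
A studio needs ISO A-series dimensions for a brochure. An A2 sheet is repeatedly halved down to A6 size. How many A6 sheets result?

16

Each ISO step halves the sheet: 1 × A2 → 2 × A3 → 4 × A4 → 8 × A5 → …
From A2 to A6 is 4 halving steps: 2^4 = 16.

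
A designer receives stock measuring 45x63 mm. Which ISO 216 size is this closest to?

Aspect ratio 63/45 ≈ 1.400 — close to the ISO √2 ≈ 1.414.
In the B-series (B0 = 1000 × 1414 mm): B9 = 44 × 62 mm.
Off by 2 mm total — nearest standard size.

B9 (44 × 62 mm)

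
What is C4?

C0 = 917 × 1297 mm (C0 is the geometric mean of A0 and B0, aspect 1:√2).
C1: ⌊1297/2⌋ × 917 = 648 × 917 mm
C2: ⌊917/2⌋ × 648 = 458 × 648 mm
C3: ⌊648/2⌋ × 458 = 324 × 458 mm
C4: ⌊458/2⌋ × 324 = 229 × 324 mm

229 × 324 mm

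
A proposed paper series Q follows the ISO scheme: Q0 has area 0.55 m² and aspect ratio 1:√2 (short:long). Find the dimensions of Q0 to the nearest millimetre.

Let the short side be w mm. Then w · w√2 = 0.55 m² = 550,000 mm².
w² = 550,000/√2, so w ≈ 623.6 mm; long side = w√2 ≈ 881.9 mm.

624 × 882 mm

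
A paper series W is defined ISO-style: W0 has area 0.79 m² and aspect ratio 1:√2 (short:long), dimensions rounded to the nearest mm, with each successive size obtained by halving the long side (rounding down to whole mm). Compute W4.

186 × 264 mm

Let W0's short side be w mm. w · w√2 = 0.79 m² = 790,000 mm², so w ≈ 747.4 mm and w√2 ≈ 1057.0 mm → W0 = 747 × 1057 mm.
W1: ⌊1057/2⌋ × 747 = 528 × 747 mm
W2: ⌊747/2⌋ × 528 = 373 × 528 mm
W3: ⌊528/2⌋ × 373 = 264 × 373 mm
W4: ⌊373/2⌋ × 264 = 186 × 264 mm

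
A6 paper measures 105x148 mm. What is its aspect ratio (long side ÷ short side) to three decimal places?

1.410

148 / 105 = 1.410
ISO 216 targets √2 ≈ 1.414; the -0.005 deviation is from mm rounding.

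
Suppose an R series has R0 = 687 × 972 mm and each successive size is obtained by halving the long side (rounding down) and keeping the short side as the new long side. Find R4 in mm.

171 × 243 mm

R1 = 486 × 687 mm (from R0 by 1 halving).
R2: ⌊687/2⌋ × 486 = 343 × 486 mm
R3: ⌊486/2⌋ × 343 = 243 × 343 mm
R4: ⌊343/2⌋ × 243 = 171 × 243 mm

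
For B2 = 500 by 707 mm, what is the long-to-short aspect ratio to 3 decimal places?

1.414

707 / 500 = 1.414
Matches √2 ≈ 1.414 — the ISO 216 defining ratio.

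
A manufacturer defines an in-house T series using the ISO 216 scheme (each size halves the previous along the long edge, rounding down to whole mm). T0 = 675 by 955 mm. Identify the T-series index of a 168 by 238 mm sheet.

T0: 675 × 955 mm
T1: 477 × 675 mm
T2: 337 × 477 mm
T3: 238 × 337 mm
T4: 168 × 238 mm
T5: 119 × 168 mm
→ matches T4.

T4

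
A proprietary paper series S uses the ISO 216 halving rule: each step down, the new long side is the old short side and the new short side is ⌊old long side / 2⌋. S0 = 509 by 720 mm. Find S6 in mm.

S1: ⌊720/2⌋ × 509 = 360 × 509 mm
S2: ⌊509/2⌋ × 360 = 254 × 360 mm
S3: ⌊360/2⌋ × 254 = 180 × 254 mm
S4: ⌊254/2⌋ × 180 = 127 × 180 mm
S5: ⌊180/2⌋ × 127 = 90 × 127 mm
S6: ⌊127/2⌋ × 90 = 63 × 90 mm

63 × 90 mm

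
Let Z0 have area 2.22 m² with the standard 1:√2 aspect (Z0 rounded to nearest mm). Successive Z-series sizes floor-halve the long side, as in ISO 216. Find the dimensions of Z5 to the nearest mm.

221 × 313 mm

Let Z0's short side be w mm. w · w√2 = 2.22 m² = 2,220,000 mm², so w ≈ 1252.9 mm and w√2 ≈ 1771.9 mm → Z0 = 1253 × 1772 mm.
Z1: ⌊1772/2⌋ × 1253 = 886 × 1253 mm
Z2: ⌊1253/2⌋ × 886 = 626 × 886 mm
Z3: ⌊886/2⌋ × 626 = 443 × 626 mm
Z4: ⌊626/2⌋ × 443 = 313 × 443 mm
Z5: ⌊443/2⌋ × 313 = 221 × 313 mm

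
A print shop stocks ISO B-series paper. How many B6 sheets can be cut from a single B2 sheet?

16

Each ISO step halves the sheet: 1 × B2 → 2 × B3 → 4 × B4 → 8 × B5 → …
From B2 to B6 is 4 halving steps: 2^4 = 16.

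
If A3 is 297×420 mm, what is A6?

105 × 148 mm

A4: ⌊420/2⌋ × 297 = 210 × 297 mm
A5: ⌊297/2⌋ × 210 = 148 × 210 mm
A6: ⌊210/2⌋ × 148 = 105 × 148 mm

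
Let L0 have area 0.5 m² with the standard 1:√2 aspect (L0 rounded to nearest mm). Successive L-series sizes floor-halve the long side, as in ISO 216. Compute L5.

Let L0's short side be w mm. w · w√2 = 0.5 m² = 500,000 mm², so w ≈ 594.6 mm and w√2 ≈ 840.9 mm → L0 = 595 × 841 mm.
L1: ⌊841/2⌋ × 595 = 420 × 595 mm
L2: ⌊595/2⌋ × 420 = 297 × 420 mm
L3: ⌊420/2⌋ × 297 = 210 × 297 mm
L4: ⌊297/2⌋ × 210 = 148 × 210 mm
L5: ⌊210/2⌋ × 148 = 105 × 148 mm

105 × 148 mm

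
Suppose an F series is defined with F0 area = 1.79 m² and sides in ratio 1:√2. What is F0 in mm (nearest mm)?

Let the short side be w mm. Then w · w√2 = 1.79 m² = 1,790,000 mm².
w² = 1,790,000/√2, so w ≈ 1125.0 mm; long side = w√2 ≈ 1591.1 mm.

1125 × 1591 mm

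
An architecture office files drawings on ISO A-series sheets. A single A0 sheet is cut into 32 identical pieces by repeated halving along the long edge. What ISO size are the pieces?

A5

32 = 2^5, so 5 halving steps.
A0 → A1 → … → A5 after 5 steps.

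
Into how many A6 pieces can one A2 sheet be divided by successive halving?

Each ISO step halves the sheet: 1 × A2 → 2 × A3 → 4 × A4 → 8 × A5 → …
From A2 to A6 is 4 halving steps: 2^4 = 16.

16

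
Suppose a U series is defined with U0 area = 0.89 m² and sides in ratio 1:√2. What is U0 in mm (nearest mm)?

Let the short side be w mm. Then w · w√2 = 0.89 m² = 890,000 mm².
w² = 890,000/√2, so w ≈ 793.3 mm; long side = w√2 ≈ 1121.9 mm.

793 × 1122 mm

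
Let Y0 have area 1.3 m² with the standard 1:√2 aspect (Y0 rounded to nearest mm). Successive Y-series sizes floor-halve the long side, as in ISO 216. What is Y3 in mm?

339 × 479 mm

Let Y0's short side be w mm. w · w√2 = 1.3 m² = 1,300,000 mm², so w ≈ 958.8 mm and w√2 ≈ 1355.9 mm → Y0 = 959 × 1356 mm.
Y1: ⌊1356/2⌋ × 959 = 678 × 959 mm
Y2: ⌊959/2⌋ × 678 = 479 × 678 mm
Y3: ⌊678/2⌋ × 479 = 339 × 479 mm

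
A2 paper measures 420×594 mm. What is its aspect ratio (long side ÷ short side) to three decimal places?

594 / 420 = 1.414
Matches √2 ≈ 1.414 — the ISO 216 defining ratio.

1.414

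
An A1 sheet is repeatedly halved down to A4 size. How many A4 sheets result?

A1 = 594 × 841 mm; A4 = 210 × 297 mm.
Each halving step doubles the count; 3 steps from A1 to A4.
2^3 = 8.

8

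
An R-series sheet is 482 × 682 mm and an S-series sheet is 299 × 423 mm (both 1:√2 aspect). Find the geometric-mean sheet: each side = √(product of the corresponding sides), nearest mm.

380 × 537 mm

Short side: √(482 · 299) = √144118 ≈ 379.6 → 380 mm
Long side: √(682 · 423) = √288486 ≈ 537.1 → 537 mm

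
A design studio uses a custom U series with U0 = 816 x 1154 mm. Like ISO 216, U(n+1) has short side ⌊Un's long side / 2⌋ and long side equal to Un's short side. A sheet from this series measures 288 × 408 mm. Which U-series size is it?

U3

U0: 816 × 1154 mm
U1: 577 × 816 mm
U2: 408 × 577 mm
U3: 288 × 408 mm
U4: 204 × 288 mm
→ matches U3.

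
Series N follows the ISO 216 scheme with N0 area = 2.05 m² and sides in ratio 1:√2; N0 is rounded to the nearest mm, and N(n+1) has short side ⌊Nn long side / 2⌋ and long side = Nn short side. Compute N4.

301 × 425 mm

Let N0's short side be w mm. w · w√2 = 2.05 m² = 2,050,000 mm², so w ≈ 1204.0 mm and w√2 ≈ 1702.7 mm → N0 = 1204 × 1703 mm.
N1: ⌊1703/2⌋ × 1204 = 851 × 1204 mm
N2: ⌊1204/2⌋ × 851 = 602 × 851 mm
N3: ⌊851/2⌋ × 602 = 425 × 602 mm
N4: ⌊602/2⌋ × 425 = 301 × 425 mm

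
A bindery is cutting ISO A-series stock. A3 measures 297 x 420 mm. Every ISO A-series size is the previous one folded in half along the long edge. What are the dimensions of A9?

A4: ⌊420/2⌋ × 297 = 210 × 297 mm
A5: ⌊297/2⌋ × 210 = 148 × 210 mm
A6: ⌊210/2⌋ × 148 = 105 × 148 mm
A7: ⌊148/2⌋ × 105 = 74 × 105 mm
A8: ⌊105/2⌋ × 74 = 52 × 74 mm
A9: ⌊74/2⌋ × 52 = 37 × 52 mm

37 × 52 mm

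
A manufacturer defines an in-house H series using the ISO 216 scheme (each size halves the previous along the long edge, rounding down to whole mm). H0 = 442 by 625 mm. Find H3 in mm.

156 × 221 mm

H1: ⌊625/2⌋ × 442 = 312 × 442 mm
H2: ⌊442/2⌋ × 312 = 221 × 312 mm
H3: ⌊312/2⌋ × 221 = 156 × 221 mm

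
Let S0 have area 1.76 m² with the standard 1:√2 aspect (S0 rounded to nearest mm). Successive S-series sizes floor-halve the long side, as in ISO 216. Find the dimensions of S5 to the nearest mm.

197 × 279 mm

Let S0's short side be w mm. w · w√2 = 1.76 m² = 1,760,000 mm², so w ≈ 1115.6 mm and w√2 ≈ 1577.7 mm → S0 = 1116 × 1578 mm.
S1: ⌊1578/2⌋ × 1116 = 789 × 1116 mm
S2: ⌊1116/2⌋ × 789 = 558 × 789 mm
S3: ⌊789/2⌋ × 558 = 394 × 558 mm
S4: ⌊558/2⌋ × 394 = 279 × 394 mm
S5: ⌊394/2⌋ × 279 = 197 × 279 mm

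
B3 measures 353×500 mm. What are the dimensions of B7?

88 × 125 mm

B4: ⌊500/2⌋ × 353 = 250 × 353 mm
B5: ⌊353/2⌋ × 250 = 176 × 250 mm
B6: ⌊250/2⌋ × 176 = 125 × 176 mm
B7: ⌊176/2⌋ × 125 = 88 × 125 mm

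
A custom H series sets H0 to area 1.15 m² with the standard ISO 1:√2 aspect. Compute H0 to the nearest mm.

902 × 1275 mm

Let the short side be w mm. Then w · w√2 = 1.15 m² = 1,150,000 mm².
w² = 1,150,000/√2, so w ≈ 901.8 mm; long side = w√2 ≈ 1275.3 mm.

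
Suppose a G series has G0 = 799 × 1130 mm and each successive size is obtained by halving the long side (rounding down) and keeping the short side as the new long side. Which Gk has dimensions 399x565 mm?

G0: 799 × 1130 mm
G1: 565 × 799 mm
G2: 399 × 565 mm
G3: 282 × 399 mm
→ matches G2.

G2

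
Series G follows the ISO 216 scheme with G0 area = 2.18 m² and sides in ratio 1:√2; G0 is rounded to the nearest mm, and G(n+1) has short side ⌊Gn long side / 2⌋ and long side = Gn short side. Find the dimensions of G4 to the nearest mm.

310 × 439 mm

Let G0's short side be w mm. w · w√2 = 2.18 m² = 2,180,000 mm², so w ≈ 1241.6 mm and w√2 ≈ 1755.8 mm → G0 = 1242 × 1756 mm.
G1: ⌊1756/2⌋ × 1242 = 878 × 1242 mm
G2: ⌊1242/2⌋ × 878 = 621 × 878 mm
G3: ⌊878/2⌋ × 621 = 439 × 621 mm
G4: ⌊621/2⌋ × 439 = 310 × 439 mm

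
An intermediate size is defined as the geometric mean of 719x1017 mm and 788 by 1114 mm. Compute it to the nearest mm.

753 × 1064 mm

Short side: √(719 · 788) = √566572 ≈ 752.7 → 753 mm
Long side: √(1017 · 1114) = √1132938 ≈ 1064.4 → 1064 mm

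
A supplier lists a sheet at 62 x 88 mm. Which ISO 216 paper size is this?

B8 (62 × 88 mm)

Aspect ratio 88/62 ≈ 1.419 — close to the ISO √2 ≈ 1.414.
In the B-series (B0 = 1000 × 1414 mm): B8 = 62 × 88 mm.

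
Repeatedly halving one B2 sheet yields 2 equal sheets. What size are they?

B3

2 = 2^1, so 1 halving step.
B2 → B3 → … → B3 after 1 step.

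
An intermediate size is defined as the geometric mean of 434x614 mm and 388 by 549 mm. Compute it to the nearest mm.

Short side: √(434 · 388) = √168392 ≈ 410.4 → 410 mm
Long side: √(614 · 549) = √337086 ≈ 580.6 → 581 mm

410 × 581 mm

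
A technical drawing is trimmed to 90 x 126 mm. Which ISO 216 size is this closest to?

B7 (88 × 125 mm)

Aspect ratio 126/90 ≈ 1.400 — close to the ISO √2 ≈ 1.414.
In the B-series (B0 = 1000 × 1414 mm): B7 = 88 × 125 mm.
Off by 3 mm total — nearest standard size.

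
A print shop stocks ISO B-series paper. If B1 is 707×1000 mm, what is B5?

B2: ⌊1000/2⌋ × 707 = 500 × 707 mm
B3: ⌊707/2⌋ × 500 = 353 × 500 mm
B4: ⌊500/2⌋ × 353 = 250 × 353 mm
B5: ⌊353/2⌋ × 250 = 176 × 250 mm

176 × 250 mm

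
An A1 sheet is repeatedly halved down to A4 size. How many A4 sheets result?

8

Each ISO step halves the sheet: 1 × A1 → 2 × A2 → 4 × A3 → 8 × A4
From A1 to A4 is 3 halving steps: 2^3 = 8.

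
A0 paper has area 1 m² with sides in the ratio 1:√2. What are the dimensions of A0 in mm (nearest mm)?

Let the short side be w mm. Then the long side is w√2 and w · w√2 = 10⁶ mm².
w² = 10⁶/√2, so w = 1000 / 2^(1/4) ≈ 840.9 mm; long side = 1000 · 2^(1/4) ≈ 1189.2 mm.

841 × 1189 mm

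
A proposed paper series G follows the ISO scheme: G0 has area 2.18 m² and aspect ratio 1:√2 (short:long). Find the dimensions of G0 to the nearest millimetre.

1242 × 1756 mm

Let the short side be w mm. Then w · w√2 = 2.18 m² = 2,180,000 mm².
w² = 2,180,000/√2, so w ≈ 1241.6 mm; long side = w√2 ≈ 1755.8 mm.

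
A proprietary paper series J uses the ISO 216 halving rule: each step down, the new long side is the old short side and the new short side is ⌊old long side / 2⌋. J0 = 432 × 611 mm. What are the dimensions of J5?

J1: ⌊611/2⌋ × 432 = 305 × 432 mm
J2: ⌊432/2⌋ × 305 = 216 × 305 mm
J3: ⌊305/2⌋ × 216 = 152 × 216 mm
J4: ⌊216/2⌋ × 152 = 108 × 152 mm
J5: ⌊152/2⌋ × 108 = 76 × 108 mm

76 × 108 mm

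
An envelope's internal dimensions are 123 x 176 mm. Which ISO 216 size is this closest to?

Aspect ratio 176/123 ≈ 1.431 (ISO target is √2 ≈ 1.414).
In the B-series (B0 = 1000 × 1414 mm): B6 = 125 × 176 mm.
Off by 2 mm total — nearest standard size.

B6 (125 × 176 mm)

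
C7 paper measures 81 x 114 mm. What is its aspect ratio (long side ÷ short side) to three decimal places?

1.407

114 / 81 = 1.407
ISO 216 targets √2 ≈ 1.414; the -0.007 deviation is from mm rounding.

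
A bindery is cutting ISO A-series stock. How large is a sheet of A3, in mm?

A0 = 841 × 1189 mm (A0 has area 1 m², aspect 1:√2).
A1: ⌊1189/2⌋ × 841 = 594 × 841 mm
A2: ⌊841/2⌋ × 594 = 420 × 594 mm
A3: ⌊594/2⌋ × 420 = 297 × 420 mm

297 × 420 mm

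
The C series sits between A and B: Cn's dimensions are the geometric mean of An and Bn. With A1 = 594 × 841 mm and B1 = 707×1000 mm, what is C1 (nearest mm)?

Short side: √(594 · 707) = √419958 ≈ 648.0 → 648 mm
Long side: √(841 · 1000) = √841000 ≈ 917.1 → 917 mm

648 × 917 mm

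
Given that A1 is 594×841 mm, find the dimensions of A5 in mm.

148 × 210 mm

A2: ⌊841/2⌋ × 594 = 420 × 594 mm
A3: ⌊594/2⌋ × 420 = 297 × 420 mm
A4: ⌊420/2⌋ × 297 = 210 × 297 mm
A5: ⌊297/2⌋ × 210 = 148 × 210 mm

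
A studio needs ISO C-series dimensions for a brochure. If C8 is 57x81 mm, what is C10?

C9: ⌊81/2⌋ × 57 = 40 × 57 mm
C10: ⌊57/2⌋ × 40 = 28 × 40 mm

28 × 40 mm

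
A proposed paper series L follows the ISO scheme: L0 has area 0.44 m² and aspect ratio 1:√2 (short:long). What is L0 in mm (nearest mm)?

Let the short side be w mm. Then w · w√2 = 0.44 m² = 440,000 mm².
w² = 440,000/√2, so w ≈ 557.8 mm; long side = w√2 ≈ 788.8 mm.

558 × 789 mm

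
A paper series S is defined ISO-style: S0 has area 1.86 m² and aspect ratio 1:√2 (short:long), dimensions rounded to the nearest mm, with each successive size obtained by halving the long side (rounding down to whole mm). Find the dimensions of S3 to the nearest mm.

405 × 573 mm

Let S0's short side be w mm. w · w√2 = 1.86 m² = 1,860,000 mm², so w ≈ 1146.8 mm and w√2 ≈ 1621.9 mm → S0 = 1147 × 1622 mm.
S1: ⌊1622/2⌋ × 1147 = 811 × 1147 mm
S2: ⌊1147/2⌋ × 811 = 573 × 811 mm
S3: ⌊811/2⌋ × 573 = 405 × 573 mm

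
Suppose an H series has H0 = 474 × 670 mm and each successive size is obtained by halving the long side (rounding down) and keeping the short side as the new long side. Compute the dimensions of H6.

59 × 83 mm

H1: ⌊670/2⌋ × 474 = 335 × 474 mm
H2: ⌊474/2⌋ × 335 = 237 × 335 mm
H3: ⌊335/2⌋ × 237 = 167 × 237 mm
H4: ⌊237/2⌋ × 167 = 118 × 167 mm
H5: ⌊167/2⌋ × 118 = 83 × 118 mm
H6: ⌊118/2⌋ × 83 = 59 × 83 mm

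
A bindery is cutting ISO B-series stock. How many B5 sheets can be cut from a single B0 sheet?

Each ISO step halves the sheet: 1 × B0 → 2 × B1 → 4 × B2 → 8 × B3 → …
From B0 to B5 is 5 halving steps: 2^5 = 32.

32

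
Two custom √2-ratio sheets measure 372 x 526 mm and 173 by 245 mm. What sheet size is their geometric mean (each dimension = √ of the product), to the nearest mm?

Short side: √(372 · 173) = √64356 ≈ 253.7 → 254 mm
Long side: √(526 · 245) = √128870 ≈ 359.0 → 359 mm

254 × 359 mm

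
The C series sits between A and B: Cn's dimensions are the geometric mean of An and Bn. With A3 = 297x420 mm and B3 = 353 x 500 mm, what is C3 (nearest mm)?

324 × 458 mm

Short side: √(297 · 353) = √104841 ≈ 323.8 → 324 mm
Long side: √(420 · 500) = √210000 ≈ 458.3 → 458 mm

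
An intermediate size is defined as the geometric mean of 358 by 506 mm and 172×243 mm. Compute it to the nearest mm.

248 × 351 mm

Short side: √(358 · 172) = √61576 ≈ 248.1 → 248 mm
Long side: √(506 · 243) = √122958 ≈ 350.7 → 351 mm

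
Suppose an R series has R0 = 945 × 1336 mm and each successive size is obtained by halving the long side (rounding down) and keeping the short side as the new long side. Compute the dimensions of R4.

236 × 334 mm

R1 = 668 × 945 mm (from R0 by 1 halving).
R2: ⌊945/2⌋ × 668 = 472 × 668 mm
R3: ⌊668/2⌋ × 472 = 334 × 472 mm
R4: ⌊472/2⌋ × 334 = 236 × 334 mm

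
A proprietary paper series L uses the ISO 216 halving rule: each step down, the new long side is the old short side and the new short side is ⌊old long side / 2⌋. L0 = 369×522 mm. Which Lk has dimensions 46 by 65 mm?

L0: 369 × 522 mm
L1: 261 × 369 mm
L2: 184 × 261 mm
L3: 130 × 184 mm
L4: 92 × 130 mm
L5: 65 × 92 mm
L6: 46 × 65 mm
L7: 32 × 46 mm
→ matches L6.

L6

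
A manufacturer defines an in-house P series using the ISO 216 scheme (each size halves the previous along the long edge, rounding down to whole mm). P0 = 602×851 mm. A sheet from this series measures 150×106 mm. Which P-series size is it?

P0: 602 × 851 mm
P1: 425 × 602 mm
P2: 301 × 425 mm
P3: 212 × 301 mm
P4: 150 × 212 mm
P5: 106 × 150 mm
P6: 75 × 106 mm
→ matches P5.

P5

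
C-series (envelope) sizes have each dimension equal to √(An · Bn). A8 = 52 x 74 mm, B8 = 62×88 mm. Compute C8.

57 × 81 mm

Short side: √(52 · 62) = √3224 ≈ 56.8 → 57 mm
Long side: √(74 · 88) = √6512 ≈ 80.7 → 81 mm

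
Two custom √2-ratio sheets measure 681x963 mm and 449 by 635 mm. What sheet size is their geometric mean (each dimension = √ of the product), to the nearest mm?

553 × 782 mm

Short side: √(681 · 449) = √305769 ≈ 553.0 → 553 mm
Long side: √(963 · 635) = √611505 ≈ 782.0 → 782 mm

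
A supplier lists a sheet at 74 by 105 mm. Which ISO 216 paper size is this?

Aspect ratio 105/74 ≈ 1.419 — close to the ISO √2 ≈ 1.414.
In the A-series (A0 area = 1 m²): A7 = 74 × 105 mm.

A7 (74 × 105 mm)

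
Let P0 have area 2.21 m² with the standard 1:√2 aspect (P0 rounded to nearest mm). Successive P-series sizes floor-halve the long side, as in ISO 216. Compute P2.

Let P0's short side be w mm. w · w√2 = 2.21 m² = 2,210,000 mm², so w ≈ 1250.1 mm and w√2 ≈ 1767.9 mm → P0 = 1250 × 1768 mm.
P1: ⌊1768/2⌋ × 1250 = 884 × 1250 mm
P2: ⌊1250/2⌋ × 884 = 625 × 884 mm

625 × 884 mm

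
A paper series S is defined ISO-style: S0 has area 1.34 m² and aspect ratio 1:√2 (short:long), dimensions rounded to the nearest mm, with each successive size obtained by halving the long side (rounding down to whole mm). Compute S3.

Let S0's short side be w mm. w · w√2 = 1.34 m² = 1,340,000 mm², so w ≈ 973.4 mm and w√2 ≈ 1376.6 mm → S0 = 973 × 1377 mm.
S1: ⌊1377/2⌋ × 973 = 688 × 973 mm
S2: ⌊973/2⌋ × 688 = 486 × 688 mm
S3: ⌊688/2⌋ × 486 = 344 × 486 mm

344 × 486 mm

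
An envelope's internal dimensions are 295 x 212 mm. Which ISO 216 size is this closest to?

A4 (210 × 297 mm)

Aspect ratio 295/212 ≈ 1.392 (ISO target is √2 ≈ 1.414).
In the A-series (A0 area = 1 m²): A4 = 210 × 297 mm.
Off by 4 mm total — nearest standard size.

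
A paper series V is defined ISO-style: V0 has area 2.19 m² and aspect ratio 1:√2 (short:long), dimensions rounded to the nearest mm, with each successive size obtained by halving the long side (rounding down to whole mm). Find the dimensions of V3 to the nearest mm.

Let V0's short side be w mm. w · w√2 = 2.19 m² = 2,190,000 mm², so w ≈ 1244.4 mm and w√2 ≈ 1759.9 mm → V0 = 1244 × 1760 mm.
V1: ⌊1760/2⌋ × 1244 = 880 × 1244 mm
V2: ⌊1244/2⌋ × 880 = 622 × 880 mm
V3: ⌊880/2⌋ × 622 = 440 × 622 mm

440 × 622 mm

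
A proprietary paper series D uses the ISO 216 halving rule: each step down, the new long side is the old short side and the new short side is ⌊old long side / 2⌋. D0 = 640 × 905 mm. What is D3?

226 × 320 mm

D1: ⌊905/2⌋ × 640 = 452 × 640 mm
D2: ⌊640/2⌋ × 452 = 320 × 452 mm
D3: ⌊452/2⌋ × 320 = 226 × 320 mm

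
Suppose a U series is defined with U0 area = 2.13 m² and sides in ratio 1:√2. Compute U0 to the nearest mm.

Let the short side be w mm. Then w · w√2 = 2.13 m² = 2,130,000 mm².
w² = 2,130,000/√2, so w ≈ 1227.2 mm; long side = w√2 ≈ 1735.6 mm.

1227 × 1736 mm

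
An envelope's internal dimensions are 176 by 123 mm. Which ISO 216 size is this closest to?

B6 (125 × 176 mm)

Aspect ratio 176/123 ≈ 1.431 (ISO target is √2 ≈ 1.414).
In the B-series (B0 = 1000 × 1414 mm): B6 = 125 × 176 mm.
Off by 2 mm total — nearest standard size.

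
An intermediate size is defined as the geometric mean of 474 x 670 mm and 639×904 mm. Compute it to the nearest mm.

Short side: √(474 · 639) = √302886 ≈ 550.4 → 550 mm
Long side: √(670 · 904) = √605680 ≈ 778.3 → 778 mm

550 × 778 mm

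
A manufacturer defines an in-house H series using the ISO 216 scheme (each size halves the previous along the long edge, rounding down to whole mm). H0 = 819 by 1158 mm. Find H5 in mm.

H1: ⌊1158/2⌋ × 819 = 579 × 819 mm
H2: ⌊819/2⌋ × 579 = 409 × 579 mm
H3: ⌊579/2⌋ × 409 = 289 × 409 mm
H4: ⌊409/2⌋ × 289 = 204 × 289 mm
H5: ⌊289/2⌋ × 204 = 144 × 204 mm

144 × 204 mm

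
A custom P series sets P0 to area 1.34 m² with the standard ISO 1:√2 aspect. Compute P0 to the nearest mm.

973 × 1377 mm

Let the short side be w mm. Then w · w√2 = 1.34 m² = 1,340,000 mm².
w² = 1,340,000/√2, so w ≈ 973.4 mm; long side = w√2 ≈ 1376.6 mm.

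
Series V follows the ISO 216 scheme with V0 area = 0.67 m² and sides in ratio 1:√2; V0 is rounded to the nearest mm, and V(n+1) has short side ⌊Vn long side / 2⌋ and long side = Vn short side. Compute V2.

Let V0's short side be w mm. w · w√2 = 0.67 m² = 670,000 mm², so w ≈ 688.3 mm and w√2 ≈ 973.4 mm → V0 = 688 × 973 mm.
V1: ⌊973/2⌋ × 688 = 486 × 688 mm
V2: ⌊688/2⌋ × 486 = 344 × 486 mm

344 × 486 mm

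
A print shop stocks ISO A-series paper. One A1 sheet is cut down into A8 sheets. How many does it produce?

A1 = 594 × 841 mm; A8 = 52 × 74 mm.
Each halving step doubles the count; 7 steps from A1 to A8.
2^7 = 128.

128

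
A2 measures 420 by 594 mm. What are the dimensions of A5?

148 × 210 mm

A3: ⌊594/2⌋ × 420 = 297 × 420 mm
A4: ⌊420/2⌋ × 297 = 210 × 297 mm
A5: ⌊297/2⌋ × 210 = 148 × 210 mm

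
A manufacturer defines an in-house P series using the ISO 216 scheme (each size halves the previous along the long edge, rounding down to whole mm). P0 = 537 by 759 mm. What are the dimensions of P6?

P1: ⌊759/2⌋ × 537 = 379 × 537 mm
P2: ⌊537/2⌋ × 379 = 268 × 379 mm
P3: ⌊379/2⌋ × 268 = 189 × 268 mm
P4: ⌊268/2⌋ × 189 = 134 × 189 mm
P5: ⌊189/2⌋ × 134 = 94 × 134 mm
P6: ⌊134/2⌋ × 94 = 67 × 94 mm

67 × 94 mm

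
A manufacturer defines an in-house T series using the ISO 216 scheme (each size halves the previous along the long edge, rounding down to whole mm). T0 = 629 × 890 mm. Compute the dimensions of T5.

T1: ⌊890/2⌋ × 629 = 445 × 629 mm
T2: ⌊629/2⌋ × 445 = 314 × 445 mm
T3: ⌊445/2⌋ × 314 = 222 × 314 mm
T4: ⌊314/2⌋ × 222 = 157 × 222 mm
T5: ⌊222/2⌋ × 157 = 111 × 157 mm

111 × 157 mm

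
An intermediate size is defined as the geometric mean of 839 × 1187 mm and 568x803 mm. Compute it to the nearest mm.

Short side: √(839 · 568) = √476552 ≈ 690.3 → 690 mm
Long side: √(1187 · 803) = √953161 ≈ 976.3 → 976 mm

690 × 976 mm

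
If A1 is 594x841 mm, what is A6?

105 × 148 mm

A2: ⌊841/2⌋ × 594 = 420 × 594 mm
A3: ⌊594/2⌋ × 420 = 297 × 420 mm
A4: ⌊420/2⌋ × 297 = 210 × 297 mm
A5: ⌊297/2⌋ × 210 = 148 × 210 mm
A6: ⌊210/2⌋ × 148 = 105 × 148 mm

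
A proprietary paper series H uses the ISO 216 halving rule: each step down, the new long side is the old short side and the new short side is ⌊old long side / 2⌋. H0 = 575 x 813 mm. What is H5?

101 × 143 mm

H1 = 406 × 575 mm (from H0 by 1 halving).
H2: ⌊575/2⌋ × 406 = 287 × 406 mm
H3: ⌊406/2⌋ × 287 = 203 × 287 mm
H4: ⌊287/2⌋ × 203 = 143 × 203 mm
H5: ⌊203/2⌋ × 143 = 101 × 143 mm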